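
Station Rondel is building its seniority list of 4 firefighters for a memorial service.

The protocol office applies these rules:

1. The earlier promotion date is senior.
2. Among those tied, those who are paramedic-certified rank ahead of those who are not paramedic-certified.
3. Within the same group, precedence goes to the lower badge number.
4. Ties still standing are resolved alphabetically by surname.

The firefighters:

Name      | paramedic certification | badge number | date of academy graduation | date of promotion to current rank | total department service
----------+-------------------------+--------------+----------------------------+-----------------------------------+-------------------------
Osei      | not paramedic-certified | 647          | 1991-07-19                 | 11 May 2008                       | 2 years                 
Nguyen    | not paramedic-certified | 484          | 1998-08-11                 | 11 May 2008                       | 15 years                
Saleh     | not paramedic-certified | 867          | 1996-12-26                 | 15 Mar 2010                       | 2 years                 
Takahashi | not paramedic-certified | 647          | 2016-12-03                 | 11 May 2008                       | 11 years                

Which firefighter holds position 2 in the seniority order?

By date of promotion to current rank (earlier first): Nguyen, Osei and Takahashi (each 11 May 2008); then Saleh (15 Mar 2010).
Nguyen, Osei and Takahashi are each not paramedic-certified, so the next rule applies.
Among Nguyen, Osei and Takahashi, by badge number (lower first): Nguyen (484) before Osei and Takahashi (647).
Among Osei and Takahashi, alphabetically by surname: Osei before Takahashi.
Order: Nguyen, Osei, Takahashi, Saleh.

Osei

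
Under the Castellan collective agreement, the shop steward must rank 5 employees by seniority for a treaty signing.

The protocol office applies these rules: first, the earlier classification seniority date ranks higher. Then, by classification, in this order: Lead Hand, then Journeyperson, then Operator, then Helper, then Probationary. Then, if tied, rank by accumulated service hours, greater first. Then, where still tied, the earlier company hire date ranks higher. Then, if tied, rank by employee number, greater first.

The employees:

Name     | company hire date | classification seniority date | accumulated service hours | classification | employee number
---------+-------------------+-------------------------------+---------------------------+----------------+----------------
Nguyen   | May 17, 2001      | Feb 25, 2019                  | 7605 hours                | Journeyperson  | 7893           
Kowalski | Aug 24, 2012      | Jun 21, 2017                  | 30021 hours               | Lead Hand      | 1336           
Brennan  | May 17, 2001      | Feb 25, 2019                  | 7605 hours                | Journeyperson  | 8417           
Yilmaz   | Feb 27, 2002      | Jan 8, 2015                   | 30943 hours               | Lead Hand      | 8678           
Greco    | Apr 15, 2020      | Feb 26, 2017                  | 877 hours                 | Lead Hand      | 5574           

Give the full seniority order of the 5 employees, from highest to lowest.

By classification seniority date (earlier first): Yilmaz (Jan 8, 2015); then Greco (Feb 26, 2017); then Kowalski (Jun 21, 2017); then Brennan and Nguyen (both Feb 25, 2019).
Brennan and Nguyen are each Journeyperson, so the next rule applies.
Brennan and Nguyen both have accumulated service hours 7605 hours, so the next rule applies.
Brennan and Nguyen both have company hire date May 17, 2001, so the next rule applies.
Among Brennan and Nguyen, by employee number (higher first): Brennan (8417) before Nguyen (7893).
Full order: Yilmaz, Greco, Kowalski, Brennan, Nguyen.

Yilmaz, Greco, Kowalski, Brennan, Nguyen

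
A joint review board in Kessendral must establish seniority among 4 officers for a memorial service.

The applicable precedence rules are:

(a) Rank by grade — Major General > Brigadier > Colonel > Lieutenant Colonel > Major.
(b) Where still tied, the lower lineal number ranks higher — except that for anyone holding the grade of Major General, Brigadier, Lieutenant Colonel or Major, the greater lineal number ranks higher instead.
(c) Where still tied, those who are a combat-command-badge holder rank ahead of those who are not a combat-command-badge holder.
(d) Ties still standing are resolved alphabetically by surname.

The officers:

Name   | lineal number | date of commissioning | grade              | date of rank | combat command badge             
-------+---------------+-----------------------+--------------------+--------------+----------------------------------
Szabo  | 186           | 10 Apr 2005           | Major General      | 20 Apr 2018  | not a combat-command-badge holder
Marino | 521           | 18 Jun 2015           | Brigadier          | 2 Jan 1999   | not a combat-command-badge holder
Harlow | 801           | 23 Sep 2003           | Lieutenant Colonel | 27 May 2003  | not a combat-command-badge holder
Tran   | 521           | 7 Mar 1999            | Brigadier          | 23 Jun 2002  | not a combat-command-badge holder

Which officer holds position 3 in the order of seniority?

By grade: Szabo (Major General); then Marino and Tran (Brigadier); then Harlow (Lieutenant Colonel).
Marino and Tran both have lineal number 521, so the next rule applies.
Marino and Tran are each not a combat-command-badge holder, so the next rule applies.
Among Marino and Tran, alphabetically by surname: Marino before Tran.
Order: Szabo, Marino, Tran, Harlow.

Tran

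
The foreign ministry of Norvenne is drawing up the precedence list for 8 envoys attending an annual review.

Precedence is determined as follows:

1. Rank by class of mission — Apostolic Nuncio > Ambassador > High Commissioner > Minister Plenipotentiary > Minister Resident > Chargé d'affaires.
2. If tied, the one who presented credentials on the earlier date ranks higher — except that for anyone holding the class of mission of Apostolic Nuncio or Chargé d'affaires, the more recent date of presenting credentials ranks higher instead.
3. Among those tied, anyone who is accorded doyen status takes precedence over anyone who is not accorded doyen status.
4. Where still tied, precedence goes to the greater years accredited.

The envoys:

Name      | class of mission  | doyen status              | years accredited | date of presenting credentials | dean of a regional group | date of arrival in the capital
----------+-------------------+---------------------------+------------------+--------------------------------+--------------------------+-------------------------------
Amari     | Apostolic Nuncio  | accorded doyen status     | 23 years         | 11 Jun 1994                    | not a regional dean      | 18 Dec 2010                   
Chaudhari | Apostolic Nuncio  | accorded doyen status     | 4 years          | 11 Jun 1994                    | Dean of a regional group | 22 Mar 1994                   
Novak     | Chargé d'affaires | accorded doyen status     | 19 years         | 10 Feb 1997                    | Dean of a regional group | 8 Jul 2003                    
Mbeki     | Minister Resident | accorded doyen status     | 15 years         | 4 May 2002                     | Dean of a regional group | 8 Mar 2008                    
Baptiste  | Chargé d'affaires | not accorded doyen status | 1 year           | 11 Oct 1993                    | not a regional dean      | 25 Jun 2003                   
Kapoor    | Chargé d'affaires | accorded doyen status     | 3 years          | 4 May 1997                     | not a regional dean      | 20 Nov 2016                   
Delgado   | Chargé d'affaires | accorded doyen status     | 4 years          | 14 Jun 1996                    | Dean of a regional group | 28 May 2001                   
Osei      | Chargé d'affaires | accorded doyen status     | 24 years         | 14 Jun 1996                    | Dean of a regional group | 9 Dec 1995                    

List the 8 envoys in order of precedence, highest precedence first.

Amari, Chaudhari, Mbeki, Kapoor, Novak, Osei, Delgado, Baptiste

By class of mission: Amari and Chaudhari (Apostolic Nuncio); then Mbeki (Minister Resident); then Kapoor, Novak, Osei, Delgado and Baptiste (Chargé d'affaires).
Amari and Chaudhari both have date of presenting credentials 11 Jun 1994, so the next rule applies.
Amari and Chaudhari are each accorded doyen status, so the next rule applies.
Among Amari and Chaudhari, by years accredited (higher first): Amari (23 years) before Chaudhari (4 years).
Among Kapoor, Novak, Osei, Delgado and Baptiste, by date of presenting credentials (later first) (reversed rule for this group): Kapoor (4 May 1997) before Novak (10 Feb 1997) before Osei and Delgado (14 Jun 1996) before Baptiste (11 Oct 1993).
Osei and Delgado are each accorded doyen status, so the next rule applies.
Among Osei and Delgado, by years accredited (higher first): Osei (24 years) before Delgado (4 years).
Full order: Amari, Chaudhari, Mbeki, Kapoor, Novak, Osei, Delgado, Baptiste.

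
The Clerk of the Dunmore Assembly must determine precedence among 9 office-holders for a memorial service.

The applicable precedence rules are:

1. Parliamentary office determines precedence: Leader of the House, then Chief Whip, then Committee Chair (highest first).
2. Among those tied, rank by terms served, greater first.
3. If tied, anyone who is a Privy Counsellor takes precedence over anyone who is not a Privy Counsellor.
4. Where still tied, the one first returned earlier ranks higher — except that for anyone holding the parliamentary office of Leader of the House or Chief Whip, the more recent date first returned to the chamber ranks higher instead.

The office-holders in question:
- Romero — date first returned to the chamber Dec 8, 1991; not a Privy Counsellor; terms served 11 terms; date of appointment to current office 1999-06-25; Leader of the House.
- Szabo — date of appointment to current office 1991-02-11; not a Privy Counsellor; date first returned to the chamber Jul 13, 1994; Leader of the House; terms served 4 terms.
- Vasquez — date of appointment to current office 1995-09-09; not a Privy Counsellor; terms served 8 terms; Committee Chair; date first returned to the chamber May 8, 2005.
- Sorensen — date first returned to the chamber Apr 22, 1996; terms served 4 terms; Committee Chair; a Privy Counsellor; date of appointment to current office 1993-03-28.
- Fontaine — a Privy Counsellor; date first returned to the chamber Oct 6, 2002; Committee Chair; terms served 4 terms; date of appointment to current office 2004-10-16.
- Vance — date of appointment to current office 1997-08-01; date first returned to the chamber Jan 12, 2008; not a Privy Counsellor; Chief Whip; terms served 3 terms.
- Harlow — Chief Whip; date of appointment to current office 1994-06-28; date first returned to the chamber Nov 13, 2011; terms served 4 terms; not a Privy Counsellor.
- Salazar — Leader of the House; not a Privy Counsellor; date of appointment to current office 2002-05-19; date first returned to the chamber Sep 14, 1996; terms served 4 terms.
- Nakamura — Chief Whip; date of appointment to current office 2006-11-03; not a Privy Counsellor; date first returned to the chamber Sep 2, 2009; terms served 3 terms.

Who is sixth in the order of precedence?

By parliamentary office: Romero, Salazar and Szabo (Leader of the House); then Harlow, Nakamura and Vance (Chief Whip); then Vasquez, Sorensen and Fontaine (Committee Chair).
Among Romero, Salazar and Szabo, by terms served (higher first): Romero (11 terms) before Salazar and Szabo (4 terms).
Salazar and Szabo are each not a Privy Counsellor, so the next rule applies.
Among Salazar and Szabo, by date first returned to the chamber (later first) (reversed rule for this group): Salazar (Sep 14, 1996) before Szabo (Jul 13, 1994).
Among Harlow, Nakamura and Vance, by terms served (higher first): Harlow (4 terms) before Nakamura and Vance (3 terms).
Nakamura and Vance are each not a Privy Counsellor, so the next rule applies.
Among Nakamura and Vance, by date first returned to the chamber (later first) (reversed rule for this group): Nakamura (Sep 2, 2009) before Vance (Jan 12, 2008).
Among Vasquez, Sorensen and Fontaine, by terms served (higher first): Vasquez (8 terms) before Sorensen and Fontaine (4 terms).
Sorensen and Fontaine are each a Privy Counsellor, so the next rule applies.
Among Sorensen and Fontaine, by date first returned to the chamber (earlier first): Sorensen (Apr 22, 1996) before Fontaine (Oct 6, 2002).
Order: Romero, Salazar, Szabo, Harlow, Nakamura, Vance, Vasquez, Sorensen, Fontaine.

Vance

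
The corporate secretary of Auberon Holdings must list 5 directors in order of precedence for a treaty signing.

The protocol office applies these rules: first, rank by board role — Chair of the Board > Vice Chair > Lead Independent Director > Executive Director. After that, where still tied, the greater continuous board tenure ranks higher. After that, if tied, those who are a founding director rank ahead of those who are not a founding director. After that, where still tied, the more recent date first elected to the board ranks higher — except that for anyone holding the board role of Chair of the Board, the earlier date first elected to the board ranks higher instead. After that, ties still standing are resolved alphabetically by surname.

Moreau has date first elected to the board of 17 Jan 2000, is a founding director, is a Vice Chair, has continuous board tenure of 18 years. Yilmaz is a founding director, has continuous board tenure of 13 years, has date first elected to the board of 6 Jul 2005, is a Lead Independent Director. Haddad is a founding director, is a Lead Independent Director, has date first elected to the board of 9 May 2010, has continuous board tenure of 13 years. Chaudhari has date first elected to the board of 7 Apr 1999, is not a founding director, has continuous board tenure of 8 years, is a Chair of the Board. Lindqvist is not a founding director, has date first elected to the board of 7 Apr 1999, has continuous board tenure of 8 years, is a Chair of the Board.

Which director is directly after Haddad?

By board role: Chaudhari and Lindqvist (Chair of the Board); then Moreau (Vice Chair); then Haddad and Yilmaz (Lead Independent Director).
Chaudhari and Lindqvist both have continuous board tenure 8 years, so the next rule applies.
Chaudhari and Lindqvist are each not a founding director, so the next rule applies.
Chaudhari and Lindqvist both have date first elected to the board 7 Apr 1999, so the next rule applies.
Among Chaudhari and Lindqvist, alphabetically by surname: Chaudhari before Lindqvist.
Haddad and Yilmaz both have continuous board tenure 13 years, so the next rule applies.
Haddad and Yilmaz are each a founding director, so the next rule applies.
Among Haddad and Yilmaz, by date first elected to the board (later first): Haddad (9 May 2010) before Yilmaz (6 Jul 2005).
Order: Chaudhari, Lindqvist, Moreau, Haddad, Yilmaz.

Yilmaz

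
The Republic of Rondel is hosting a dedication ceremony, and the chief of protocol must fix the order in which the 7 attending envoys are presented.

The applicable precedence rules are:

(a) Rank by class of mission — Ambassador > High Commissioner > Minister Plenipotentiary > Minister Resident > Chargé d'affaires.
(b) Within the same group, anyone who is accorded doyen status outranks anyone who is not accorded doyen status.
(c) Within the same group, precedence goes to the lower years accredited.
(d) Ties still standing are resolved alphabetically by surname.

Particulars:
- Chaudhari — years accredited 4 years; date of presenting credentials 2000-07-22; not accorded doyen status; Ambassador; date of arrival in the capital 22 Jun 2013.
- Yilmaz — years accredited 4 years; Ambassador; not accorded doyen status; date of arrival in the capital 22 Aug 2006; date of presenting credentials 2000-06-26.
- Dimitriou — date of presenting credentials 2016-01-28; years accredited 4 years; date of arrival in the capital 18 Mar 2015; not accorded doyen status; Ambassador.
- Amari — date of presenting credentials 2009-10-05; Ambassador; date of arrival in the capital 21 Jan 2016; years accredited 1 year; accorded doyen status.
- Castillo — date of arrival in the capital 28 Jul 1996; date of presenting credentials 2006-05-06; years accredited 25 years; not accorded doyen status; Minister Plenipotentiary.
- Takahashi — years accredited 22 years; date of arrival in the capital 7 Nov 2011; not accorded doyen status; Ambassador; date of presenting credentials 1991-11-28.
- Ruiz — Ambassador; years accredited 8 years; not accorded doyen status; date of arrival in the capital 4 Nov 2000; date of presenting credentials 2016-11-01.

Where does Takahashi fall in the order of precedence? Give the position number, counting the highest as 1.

6

By class of mission: Amari, Chaudhari, Dimitriou, Yilmaz, Ruiz and Takahashi (Ambassador); then Castillo (Minister Plenipotentiary).
Among Amari, Chaudhari, Dimitriou, Yilmaz, Ruiz and Takahashi, accorded doyen status before not accorded doyen status: Amari (accorded doyen status) before Chaudhari, Dimitriou, Yilmaz, Ruiz and Takahashi (not accorded doyen status).
Among Chaudhari, Dimitriou, Yilmaz, Ruiz and Takahashi, by years accredited (lower first): Chaudhari, Dimitriou and Yilmaz (4 years) before Ruiz (8 years) before Takahashi (22 years).
Among Chaudhari, Dimitriou and Yilmaz, alphabetically by surname: Chaudhari before Dimitriou before Yilmaz.
Order: Amari, Chaudhari, Dimitriou, Yilmaz, Ruiz, Takahashi, Castillo. So position 6.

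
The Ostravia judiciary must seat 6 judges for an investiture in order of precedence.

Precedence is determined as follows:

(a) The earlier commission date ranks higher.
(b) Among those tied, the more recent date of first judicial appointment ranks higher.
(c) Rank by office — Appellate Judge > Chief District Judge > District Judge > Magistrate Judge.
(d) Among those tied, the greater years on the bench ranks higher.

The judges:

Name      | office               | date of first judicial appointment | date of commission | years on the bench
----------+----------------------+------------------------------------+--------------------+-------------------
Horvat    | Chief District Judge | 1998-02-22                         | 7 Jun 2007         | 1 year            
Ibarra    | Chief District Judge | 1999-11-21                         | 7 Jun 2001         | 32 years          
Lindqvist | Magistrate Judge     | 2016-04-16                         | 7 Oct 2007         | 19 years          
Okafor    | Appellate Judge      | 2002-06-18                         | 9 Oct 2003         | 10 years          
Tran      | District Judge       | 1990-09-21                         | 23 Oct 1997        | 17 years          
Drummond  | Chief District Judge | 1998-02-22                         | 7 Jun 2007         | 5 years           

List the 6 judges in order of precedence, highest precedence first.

By date of commission (earlier first): Tran (23 Oct 1997); then Ibarra (7 Jun 2001); then Okafor (9 Oct 2003); then Drummond and Horvat (both 7 Jun 2007); then Lindqvist (7 Oct 2007).
Drummond and Horvat both have date of first judicial appointment 1998-02-22, so the next rule applies.
Drummond and Horvat are each Chief District Judge, so the next rule applies.
Among Drummond and Horvat, by years on the bench (higher first): Drummond (5 years) before Horvat (1 year).
Full order: Tran, Ibarra, Okafor, Drummond, Horvat, Lindqvist.

Tran, Ibarra, Okafor, Drummond, Horvat, Lindqvist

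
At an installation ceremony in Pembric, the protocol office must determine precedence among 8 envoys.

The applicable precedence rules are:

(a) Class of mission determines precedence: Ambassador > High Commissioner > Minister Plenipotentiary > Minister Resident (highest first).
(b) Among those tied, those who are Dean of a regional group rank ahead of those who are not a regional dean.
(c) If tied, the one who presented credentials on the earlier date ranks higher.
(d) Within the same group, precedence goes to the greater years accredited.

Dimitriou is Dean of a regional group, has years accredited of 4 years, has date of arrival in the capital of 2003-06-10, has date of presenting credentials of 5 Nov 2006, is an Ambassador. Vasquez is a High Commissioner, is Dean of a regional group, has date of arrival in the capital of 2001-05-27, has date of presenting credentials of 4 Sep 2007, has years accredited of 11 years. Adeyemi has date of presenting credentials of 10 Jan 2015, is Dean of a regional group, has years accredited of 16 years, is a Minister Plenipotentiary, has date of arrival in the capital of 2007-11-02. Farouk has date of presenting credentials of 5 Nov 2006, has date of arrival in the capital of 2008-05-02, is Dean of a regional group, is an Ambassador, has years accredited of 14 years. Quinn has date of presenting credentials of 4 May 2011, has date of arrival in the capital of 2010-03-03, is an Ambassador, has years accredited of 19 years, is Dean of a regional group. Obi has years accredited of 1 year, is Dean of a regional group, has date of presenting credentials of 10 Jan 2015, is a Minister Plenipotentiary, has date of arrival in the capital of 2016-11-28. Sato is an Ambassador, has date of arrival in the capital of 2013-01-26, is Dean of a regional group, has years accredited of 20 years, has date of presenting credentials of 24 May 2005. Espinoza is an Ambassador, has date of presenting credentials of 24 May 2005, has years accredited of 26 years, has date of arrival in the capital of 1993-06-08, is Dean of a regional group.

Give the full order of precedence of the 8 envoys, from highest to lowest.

By class of mission: Espinoza, Sato, Farouk, Dimitriou and Quinn (Ambassador); then Vasquez (High Commissioner); then Adeyemi and Obi (Minister Plenipotentiary).
Espinoza, Sato, Farouk, Dimitriou and Quinn are each Dean of a regional group, so the next rule applies.
Among Espinoza, Sato, Farouk, Dimitriou and Quinn, by date of presenting credentials (earlier first): Espinoza and Sato (24 May 2005) before Farouk and Dimitriou (5 Nov 2006) before Quinn (4 May 2011).
Among Espinoza and Sato, by years accredited (higher first): Espinoza (26 years) before Sato (20 years).
Among Farouk and Dimitriou, by years accredited (higher first): Farouk (14 years) before Dimitriou (4 years).
Adeyemi and Obi are each Dean of a regional group, so the next rule applies.
Adeyemi and Obi both have date of presenting credentials 10 Jan 2015, so the next rule applies.
Among Adeyemi and Obi, by years accredited (higher first): Adeyemi (16 years) before Obi (1 year).
Full order: Espinoza, Sato, Farouk, Dimitriou, Quinn, Vasquez, Adeyemi, Obi.

Espinoza, Sato, Farouk, Dimitriou, Quinn, Vasquez, Adeyemi, Obi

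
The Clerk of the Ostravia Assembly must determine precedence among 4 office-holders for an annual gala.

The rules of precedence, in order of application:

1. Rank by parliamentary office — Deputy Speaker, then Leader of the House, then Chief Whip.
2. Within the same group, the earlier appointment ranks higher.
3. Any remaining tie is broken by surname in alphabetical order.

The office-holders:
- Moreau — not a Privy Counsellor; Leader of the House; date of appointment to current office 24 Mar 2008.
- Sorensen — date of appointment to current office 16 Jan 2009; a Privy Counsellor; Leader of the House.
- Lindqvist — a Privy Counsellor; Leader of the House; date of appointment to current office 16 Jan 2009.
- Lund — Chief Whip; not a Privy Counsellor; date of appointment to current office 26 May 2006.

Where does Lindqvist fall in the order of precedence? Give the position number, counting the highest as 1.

2

By parliamentary office: Moreau, Lindqvist and Sorensen (Leader of the House); then Lund (Chief Whip).
Among Moreau, Lindqvist and Sorensen, by date of appointment to current office (earlier first): Moreau (24 Mar 2008) before Lindqvist and Sorensen (16 Jan 2009).
Among Lindqvist and Sorensen, alphabetically by surname: Lindqvist before Sorensen.
Order: Moreau, Lindqvist, Sorensen, Lund. So position 2.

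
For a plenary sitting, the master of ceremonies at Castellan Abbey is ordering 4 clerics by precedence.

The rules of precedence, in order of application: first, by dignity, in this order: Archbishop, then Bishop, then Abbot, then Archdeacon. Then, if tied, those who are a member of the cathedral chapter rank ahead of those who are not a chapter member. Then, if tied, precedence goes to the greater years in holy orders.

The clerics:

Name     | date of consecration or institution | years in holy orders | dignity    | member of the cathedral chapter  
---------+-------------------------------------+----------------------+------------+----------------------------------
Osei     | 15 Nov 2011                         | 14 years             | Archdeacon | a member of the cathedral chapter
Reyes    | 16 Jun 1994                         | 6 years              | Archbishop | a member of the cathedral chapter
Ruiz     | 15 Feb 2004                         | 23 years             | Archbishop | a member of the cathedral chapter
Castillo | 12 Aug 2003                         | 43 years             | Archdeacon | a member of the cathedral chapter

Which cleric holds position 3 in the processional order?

Castillo

By dignity: Ruiz and Reyes (Archbishop); then Castillo and Osei (Archdeacon).
Ruiz and Reyes are each a member of the cathedral chapter, so the next rule applies.
Among Ruiz and Reyes, by years in holy orders (higher first): Ruiz (23 years) before Reyes (6 years).
Castillo and Osei are each a member of the cathedral chapter, so the next rule applies.
Among Castillo and Osei, by years in holy orders (higher first): Castillo (43 years) before Osei (14 years).
Order: Ruiz, Reyes, Castillo, Osei.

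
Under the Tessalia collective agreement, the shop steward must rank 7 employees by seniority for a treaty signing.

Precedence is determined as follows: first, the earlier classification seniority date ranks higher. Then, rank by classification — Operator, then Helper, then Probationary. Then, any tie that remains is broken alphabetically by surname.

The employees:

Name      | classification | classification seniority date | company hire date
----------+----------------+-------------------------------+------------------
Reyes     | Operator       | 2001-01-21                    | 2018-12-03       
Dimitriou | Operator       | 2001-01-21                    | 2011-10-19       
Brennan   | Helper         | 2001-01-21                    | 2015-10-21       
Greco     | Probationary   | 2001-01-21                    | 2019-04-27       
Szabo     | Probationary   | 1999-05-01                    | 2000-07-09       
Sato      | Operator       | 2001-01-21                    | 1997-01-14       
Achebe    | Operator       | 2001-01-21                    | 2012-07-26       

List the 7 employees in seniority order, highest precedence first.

Szabo, Achebe, Dimitriou, Reyes, Sato, Brennan, Greco

By classification seniority date (earlier first): Szabo (1999-05-01); then Achebe, Dimitriou, Reyes, Sato, Brennan and Greco (each 2001-01-21).
Among Achebe, Dimitriou, Reyes, Sato, Brennan and Greco, by classification: Achebe, Dimitriou, Reyes and Sato (Operator) before Brennan (Helper) before Greco (Probationary).
Among Achebe, Dimitriou, Reyes and Sato, alphabetically by surname: Achebe before Dimitriou before Reyes before Sato.
Full order: Szabo, Achebe, Dimitriou, Reyes, Sato, Brennan, Greco.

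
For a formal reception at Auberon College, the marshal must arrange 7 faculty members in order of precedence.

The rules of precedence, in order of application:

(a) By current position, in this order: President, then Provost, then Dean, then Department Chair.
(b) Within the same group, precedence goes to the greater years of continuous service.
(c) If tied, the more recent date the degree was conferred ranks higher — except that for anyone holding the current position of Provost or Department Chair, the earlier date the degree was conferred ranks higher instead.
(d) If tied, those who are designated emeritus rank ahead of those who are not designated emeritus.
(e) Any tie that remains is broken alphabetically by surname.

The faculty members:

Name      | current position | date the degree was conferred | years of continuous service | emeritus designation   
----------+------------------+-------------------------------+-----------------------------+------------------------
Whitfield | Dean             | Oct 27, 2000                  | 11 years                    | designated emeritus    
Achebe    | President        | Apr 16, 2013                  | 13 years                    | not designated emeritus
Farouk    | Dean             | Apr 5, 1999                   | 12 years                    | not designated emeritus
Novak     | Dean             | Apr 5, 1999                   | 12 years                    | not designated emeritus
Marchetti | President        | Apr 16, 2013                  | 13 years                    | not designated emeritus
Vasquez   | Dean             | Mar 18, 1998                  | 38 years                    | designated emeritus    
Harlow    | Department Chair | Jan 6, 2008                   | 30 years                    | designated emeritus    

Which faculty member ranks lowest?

Harlow

By current position: Achebe and Marchetti (President); then Vasquez, Farouk, Novak and Whitfield (Dean); then Harlow (Department Chair).
Achebe and Marchetti both have years of continuous service 13 years, so the next rule applies.
Achebe and Marchetti both have date the degree was conferred Apr 16, 2013, so the next rule applies.
Achebe and Marchetti are each not designated emeritus, so the next rule applies.
Among Achebe and Marchetti, alphabetically by surname: Achebe before Marchetti.
Among Vasquez, Farouk, Novak and Whitfield, by years of continuous service (higher first): Vasquez (38 years) before Farouk and Novak (12 years) before Whitfield (11 years).
Farouk and Novak both have date the degree was conferred Apr 5, 1999, so the next rule applies.
Farouk and Novak are each not designated emeritus, so the next rule applies.
Among Farouk and Novak, alphabetically by surname: Farouk before Novak.
Order: Achebe, Marchetti, Vasquez, Farouk, Novak, Whitfield, Harlow.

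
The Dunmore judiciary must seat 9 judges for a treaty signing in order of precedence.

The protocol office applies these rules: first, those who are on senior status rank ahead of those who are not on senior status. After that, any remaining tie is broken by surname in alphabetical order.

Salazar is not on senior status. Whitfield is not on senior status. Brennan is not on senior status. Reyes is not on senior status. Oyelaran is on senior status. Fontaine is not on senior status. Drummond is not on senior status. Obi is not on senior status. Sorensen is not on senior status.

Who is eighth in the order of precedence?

Sorensen

By the first rule: Oyelaran (on senior status); then Brennan, Drummond, Fontaine, Obi, Reyes, Salazar, Sorensen and Whitfield (each not on senior status).
Among Brennan, Drummond, Fontaine, Obi, Reyes, Salazar, Sorensen and Whitfield, alphabetically by surname: Brennan before Drummond before Fontaine before Obi before Reyes before Salazar before Sorensen before Whitfield.
Order: Oyelaran, Brennan, Drummond, Fontaine, Obi, Reyes, Salazar, Sorensen, Whitfield.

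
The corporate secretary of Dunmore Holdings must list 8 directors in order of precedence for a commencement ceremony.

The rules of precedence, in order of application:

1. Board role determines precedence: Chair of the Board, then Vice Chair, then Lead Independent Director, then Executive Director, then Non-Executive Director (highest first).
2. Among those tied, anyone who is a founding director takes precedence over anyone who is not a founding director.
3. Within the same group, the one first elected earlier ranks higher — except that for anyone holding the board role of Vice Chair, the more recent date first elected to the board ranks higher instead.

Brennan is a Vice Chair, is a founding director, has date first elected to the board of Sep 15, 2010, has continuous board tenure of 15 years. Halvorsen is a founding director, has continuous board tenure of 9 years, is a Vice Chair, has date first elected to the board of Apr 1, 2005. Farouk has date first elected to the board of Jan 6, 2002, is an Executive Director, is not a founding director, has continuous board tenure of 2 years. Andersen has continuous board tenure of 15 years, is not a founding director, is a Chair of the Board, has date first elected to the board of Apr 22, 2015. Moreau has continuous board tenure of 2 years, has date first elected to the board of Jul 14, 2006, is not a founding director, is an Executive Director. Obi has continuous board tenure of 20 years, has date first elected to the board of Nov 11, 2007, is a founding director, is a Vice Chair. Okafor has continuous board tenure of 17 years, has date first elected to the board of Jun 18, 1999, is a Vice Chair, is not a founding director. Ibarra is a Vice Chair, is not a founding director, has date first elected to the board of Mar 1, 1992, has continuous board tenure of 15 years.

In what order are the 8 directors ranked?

By board role: Andersen (Chair of the Board); then Brennan, Obi, Halvorsen, Okafor and Ibarra (Vice Chair); then Farouk and Moreau (Executive Director).
Among Brennan, Obi, Halvorsen, Okafor and Ibarra, a founding director before not a founding director: Brennan, Obi and Halvorsen (a founding director) before Okafor and Ibarra (not a founding director).
Among Brennan, Obi and Halvorsen, by date first elected to the board (later first) (reversed rule for this group): Brennan (Sep 15, 2010) before Obi (Nov 11, 2007) before Halvorsen (Apr 1, 2005).
Among Okafor and Ibarra, by date first elected to the board (later first) (reversed rule for this group): Okafor (Jun 18, 1999) before Ibarra (Mar 1, 1992).
Farouk and Moreau are each not a founding director, so the next rule applies.
Among Farouk and Moreau, by date first elected to the board (earlier first): Farouk (Jan 6, 2002) before Moreau (Jul 14, 2006).
Full order: Andersen, Brennan, Obi, Halvorsen, Okafor, Ibarra, Farouk, Moreau.

Andersen, Brennan, Obi, Halvorsen, Okafor, Ibarra, Farouk, Moreau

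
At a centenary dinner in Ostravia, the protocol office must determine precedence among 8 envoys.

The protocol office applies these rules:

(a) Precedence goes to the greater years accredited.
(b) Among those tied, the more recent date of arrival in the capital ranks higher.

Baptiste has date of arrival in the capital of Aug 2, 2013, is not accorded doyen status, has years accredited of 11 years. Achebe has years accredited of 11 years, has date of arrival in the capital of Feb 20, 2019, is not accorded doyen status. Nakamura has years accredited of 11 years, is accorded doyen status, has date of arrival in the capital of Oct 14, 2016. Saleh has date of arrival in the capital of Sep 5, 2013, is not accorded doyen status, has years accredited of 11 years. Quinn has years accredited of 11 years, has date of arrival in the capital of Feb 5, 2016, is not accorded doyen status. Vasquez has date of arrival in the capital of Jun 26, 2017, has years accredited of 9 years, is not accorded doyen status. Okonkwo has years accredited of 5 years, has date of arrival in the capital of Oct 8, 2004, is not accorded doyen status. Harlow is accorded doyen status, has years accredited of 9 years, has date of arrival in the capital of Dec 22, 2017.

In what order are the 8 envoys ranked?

By years accredited (higher first): Achebe, Nakamura, Quinn, Saleh and Baptiste (each 11 years); then Harlow and Vasquez (both 9 years); then Okonkwo (5 years).
Among Achebe, Nakamura, Quinn, Saleh and Baptiste, by date of arrival in the capital (later first): Achebe (Feb 20, 2019) before Nakamura (Oct 14, 2016) before Quinn (Feb 5, 2016) before Saleh (Sep 5, 2013) before Baptiste (Aug 2, 2013).
Among Harlow and Vasquez, by date of arrival in the capital (later first): Harlow (Dec 22, 2017) before Vasquez (Jun 26, 2017).
Full order: Achebe, Nakamura, Quinn, Saleh, Baptiste, Harlow, Vasquez, Okonkwo.

Achebe, Nakamura, Quinn, Saleh, Baptiste, Harlow, Vasquez, Okonkwo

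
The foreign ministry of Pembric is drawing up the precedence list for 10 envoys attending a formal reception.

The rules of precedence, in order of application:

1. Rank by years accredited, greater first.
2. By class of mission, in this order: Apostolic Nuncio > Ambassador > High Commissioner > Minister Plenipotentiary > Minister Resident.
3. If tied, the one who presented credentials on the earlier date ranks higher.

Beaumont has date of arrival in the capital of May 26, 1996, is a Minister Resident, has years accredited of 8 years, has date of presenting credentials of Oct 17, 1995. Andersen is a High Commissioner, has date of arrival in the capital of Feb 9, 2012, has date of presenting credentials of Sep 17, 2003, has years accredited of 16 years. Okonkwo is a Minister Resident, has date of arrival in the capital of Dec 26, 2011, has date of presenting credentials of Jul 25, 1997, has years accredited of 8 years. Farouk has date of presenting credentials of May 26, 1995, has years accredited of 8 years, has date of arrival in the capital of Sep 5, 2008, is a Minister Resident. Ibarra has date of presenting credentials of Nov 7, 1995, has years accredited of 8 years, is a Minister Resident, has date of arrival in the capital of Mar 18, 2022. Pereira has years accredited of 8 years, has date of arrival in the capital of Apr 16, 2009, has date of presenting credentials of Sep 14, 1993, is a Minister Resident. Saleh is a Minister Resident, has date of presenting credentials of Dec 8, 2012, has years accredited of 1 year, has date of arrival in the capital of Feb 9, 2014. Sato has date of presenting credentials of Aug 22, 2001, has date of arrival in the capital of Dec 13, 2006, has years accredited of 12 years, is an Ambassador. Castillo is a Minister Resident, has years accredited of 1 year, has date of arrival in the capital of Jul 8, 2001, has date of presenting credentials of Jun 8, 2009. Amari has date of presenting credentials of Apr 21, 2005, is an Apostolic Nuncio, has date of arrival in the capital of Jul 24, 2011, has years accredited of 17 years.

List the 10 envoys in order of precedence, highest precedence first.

By years accredited (higher first): Amari (17 years); then Andersen (16 years); then Sato (12 years); then Pereira, Farouk, Beaumont, Ibarra and Okonkwo (each 8 years); then Castillo and Saleh (both 1 year).
Pereira, Farouk, Beaumont, Ibarra and Okonkwo are each Minister Resident, so the next rule applies.
Among Pereira, Farouk, Beaumont, Ibarra and Okonkwo, by date of presenting credentials (earlier first): Pereira (Sep 14, 1993) before Farouk (May 26, 1995) before Beaumont (Oct 17, 1995) before Ibarra (Nov 7, 1995) before Okonkwo (Jul 25, 1997).
Castillo and Saleh are each Minister Resident, so the next rule applies.
Among Castillo and Saleh, by date of presenting credentials (earlier first): Castillo (Jun 8, 2009) before Saleh (Dec 8, 2012).
Full order: Amari, Andersen, Sato, Pereira, Farouk, Beaumont, Ibarra, Okonkwo, Castillo, Saleh.

Amari, Andersen, Sato, Pereira, Farouk, Beaumont, Ibarra, Okonkwo, Castillo, Saleh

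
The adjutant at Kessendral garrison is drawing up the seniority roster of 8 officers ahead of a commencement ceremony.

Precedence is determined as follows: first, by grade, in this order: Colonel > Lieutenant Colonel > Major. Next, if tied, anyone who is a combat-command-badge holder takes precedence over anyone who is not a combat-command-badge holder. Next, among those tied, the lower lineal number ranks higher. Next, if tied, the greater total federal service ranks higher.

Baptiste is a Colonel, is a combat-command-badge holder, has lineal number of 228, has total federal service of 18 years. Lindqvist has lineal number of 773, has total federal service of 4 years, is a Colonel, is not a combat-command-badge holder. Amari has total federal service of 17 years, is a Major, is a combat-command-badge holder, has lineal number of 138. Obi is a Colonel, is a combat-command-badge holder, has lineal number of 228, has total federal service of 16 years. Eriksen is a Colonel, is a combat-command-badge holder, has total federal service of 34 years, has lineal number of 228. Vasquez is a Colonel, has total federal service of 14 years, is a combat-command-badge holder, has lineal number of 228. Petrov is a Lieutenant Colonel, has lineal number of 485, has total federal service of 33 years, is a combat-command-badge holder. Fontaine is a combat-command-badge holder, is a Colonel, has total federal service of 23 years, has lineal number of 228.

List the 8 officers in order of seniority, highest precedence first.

By grade: Eriksen, Fontaine, Baptiste, Obi, Vasquez and Lindqvist (Colonel); then Petrov (Lieutenant Colonel); then Amari (Major).
Among Eriksen, Fontaine, Baptiste, Obi, Vasquez and Lindqvist, a combat-command-badge holder before not a combat-command-badge holder: Eriksen, Fontaine, Baptiste, Obi and Vasquez (a combat-command-badge holder) before Lindqvist (not a combat-command-badge holder).
Eriksen, Fontaine, Baptiste, Obi and Vasquez all have lineal number 228, so the next rule applies.
Among Eriksen, Fontaine, Baptiste, Obi and Vasquez, by total federal service (higher first): Eriksen (34 years) before Fontaine (23 years) before Baptiste (18 years) before Obi (16 years) before Vasquez (14 years).
Full order: Eriksen, Fontaine, Baptiste, Obi, Vasquez, Lindqvist, Petrov, Amari.

Eriksen, Fontaine, Baptiste, Obi, Vasquez, Lindqvist, Petrov, Amari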